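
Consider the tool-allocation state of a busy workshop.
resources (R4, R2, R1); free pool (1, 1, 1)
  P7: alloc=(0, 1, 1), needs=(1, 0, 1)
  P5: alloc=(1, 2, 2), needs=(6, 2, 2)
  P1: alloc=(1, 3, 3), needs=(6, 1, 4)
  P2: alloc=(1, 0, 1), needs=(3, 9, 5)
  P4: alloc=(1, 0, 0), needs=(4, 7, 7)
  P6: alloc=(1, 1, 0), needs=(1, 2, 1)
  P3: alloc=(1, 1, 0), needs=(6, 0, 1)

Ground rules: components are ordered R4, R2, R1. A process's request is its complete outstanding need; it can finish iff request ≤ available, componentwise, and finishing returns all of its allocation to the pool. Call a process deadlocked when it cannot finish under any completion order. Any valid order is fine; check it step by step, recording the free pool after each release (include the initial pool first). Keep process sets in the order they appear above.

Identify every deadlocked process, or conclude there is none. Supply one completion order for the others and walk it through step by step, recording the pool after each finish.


The deadlocked set is P5, P1, P2, P4 and P3.
Key observation: once P7, P6 finish, the pool peaks at (2, 3, 2) — and every remaining process still needs more R4 than that.
The rest can finish in the order P7, P6. Step-by-step check:
  pool = (1, 1, 1)
  run P7 (needs (1, 0, 1), free (1, 1, 1)); after release of (0, 1, 1) the pool is (1, 2, 2)
  run P6 (needs (1, 2, 1), free (1, 2, 2)); after release of (1, 1, 0) the pool is (2, 3, 2)
The blocked processes can never fit:
  P5 still needs (6, 2, 2) but only (2, 3, 2) is free — short on R4
  P1 still needs (6, 1, 4) but only (2, 3, 2) is free — short on R4 and R1
  P2 still needs (3, 9, 5) but only (2, 3, 2) is free — short on R4, R2 and R1
  P4 still needs (4, 7, 7) but only (2, 3, 2) is free — short on R4, R2 and R1
  P3 still needs (6, 0, 1) but only (2, 3, 2) is free — short on R4


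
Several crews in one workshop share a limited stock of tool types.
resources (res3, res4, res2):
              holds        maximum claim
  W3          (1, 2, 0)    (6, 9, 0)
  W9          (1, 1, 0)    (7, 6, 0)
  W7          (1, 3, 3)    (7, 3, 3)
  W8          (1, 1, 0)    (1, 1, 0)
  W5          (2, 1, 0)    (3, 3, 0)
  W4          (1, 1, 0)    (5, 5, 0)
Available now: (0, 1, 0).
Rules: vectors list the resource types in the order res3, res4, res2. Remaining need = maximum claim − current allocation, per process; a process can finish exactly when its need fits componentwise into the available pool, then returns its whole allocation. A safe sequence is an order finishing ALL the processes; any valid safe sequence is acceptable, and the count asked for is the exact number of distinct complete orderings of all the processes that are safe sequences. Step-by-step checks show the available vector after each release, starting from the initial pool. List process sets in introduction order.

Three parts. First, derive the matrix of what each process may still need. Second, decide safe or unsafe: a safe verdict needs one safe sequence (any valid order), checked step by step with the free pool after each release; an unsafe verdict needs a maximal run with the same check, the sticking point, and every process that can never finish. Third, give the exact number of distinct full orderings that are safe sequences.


(1) Need matrix, components ordered res3, res4, res2:
  W3: (5, 7, 0)
  W9: (6, 5, 0)
  W7: (6, 0, 0)
  W8: (0, 0, 0)
  W5: (1, 2, 0)
  W4: (4, 4, 0)
(2) The state is UNSAFE.
Key observation: the wall is res3: completing W8, W5 brings the pool only to (3, 3, 0), and all the rest need more.
The run W8, W5 cannot be extended any further. Walking it through:
  pool = (0, 1, 0)
  W8: need (0, 0, 0) fits (0, 1, 0); releases (1, 1, 0), pool now (1, 2, 0)
  W5: need (1, 2, 0) fits (1, 2, 0); releases (2, 1, 0), pool now (3, 3, 0)
  W3 still needs (5, 7, 0) but only (3, 3, 0) is free — short on res3 and res4
  W9 still needs (6, 5, 0) but only (3, 3, 0) is free — short on res3 and res4
  W7 still needs (6, 0, 0) but only (3, 3, 0) is free — short on res3
  W4 still needs (4, 4, 0) but only (3, 3, 0) is free — short on res3 and res4
Permanently blocked: W3, W9, W7 and W4.
(3) Precisely 0 of the possible complete orderings are safe sequences.


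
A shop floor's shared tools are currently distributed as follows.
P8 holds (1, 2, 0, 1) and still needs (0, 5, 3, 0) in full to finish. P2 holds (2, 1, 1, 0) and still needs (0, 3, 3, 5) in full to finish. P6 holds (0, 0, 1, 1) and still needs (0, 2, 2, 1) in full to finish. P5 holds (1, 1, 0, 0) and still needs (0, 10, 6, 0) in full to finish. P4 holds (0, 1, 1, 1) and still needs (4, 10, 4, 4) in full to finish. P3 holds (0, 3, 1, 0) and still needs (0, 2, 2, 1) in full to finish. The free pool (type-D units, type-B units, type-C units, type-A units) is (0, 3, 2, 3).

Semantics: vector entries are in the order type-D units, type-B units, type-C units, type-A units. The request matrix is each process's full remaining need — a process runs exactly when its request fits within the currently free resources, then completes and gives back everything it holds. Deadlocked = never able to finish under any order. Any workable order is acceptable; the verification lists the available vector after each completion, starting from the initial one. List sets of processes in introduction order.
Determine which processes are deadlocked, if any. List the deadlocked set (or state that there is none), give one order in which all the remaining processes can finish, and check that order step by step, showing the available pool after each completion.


Deadlocked: P5 and P4.
Key observation: no order helps: past P3, P6, P8, P2, the free pool tops out at (3, 9, 5, 5), below what each blocked process needs in type-B units.
A valid finishing order for the others: P3, P6, P8, P2. Verifying each step:
  pool = (0, 3, 2, 3)
  P3: need (0, 2, 2, 1) fits (0, 3, 2, 3); releases (0, 3, 1, 0), pool now (0, 6, 3, 3)
  P6: need (0, 2, 2, 1) fits (0, 6, 3, 3); releases (0, 0, 1, 1), pool now (0, 6, 4, 4)
  P8: need (0, 5, 3, 0) fits (0, 6, 4, 4); releases (1, 2, 0, 1), pool now (1, 8, 4, 5)
  P2: need (0, 3, 3, 5) fits (1, 8, 4, 5); releases (2, 1, 1, 0), pool now (3, 9, 5, 5)
The blocked processes can never fit:
  P5 cannot run: need (0, 10, 6, 0) vs free (3, 9, 5, 5) (insufficient type-B units and type-C units)
  P4 cannot run: need (4, 10, 4, 4) vs free (3, 9, 5, 5) (insufficient type-D units and type-B units)


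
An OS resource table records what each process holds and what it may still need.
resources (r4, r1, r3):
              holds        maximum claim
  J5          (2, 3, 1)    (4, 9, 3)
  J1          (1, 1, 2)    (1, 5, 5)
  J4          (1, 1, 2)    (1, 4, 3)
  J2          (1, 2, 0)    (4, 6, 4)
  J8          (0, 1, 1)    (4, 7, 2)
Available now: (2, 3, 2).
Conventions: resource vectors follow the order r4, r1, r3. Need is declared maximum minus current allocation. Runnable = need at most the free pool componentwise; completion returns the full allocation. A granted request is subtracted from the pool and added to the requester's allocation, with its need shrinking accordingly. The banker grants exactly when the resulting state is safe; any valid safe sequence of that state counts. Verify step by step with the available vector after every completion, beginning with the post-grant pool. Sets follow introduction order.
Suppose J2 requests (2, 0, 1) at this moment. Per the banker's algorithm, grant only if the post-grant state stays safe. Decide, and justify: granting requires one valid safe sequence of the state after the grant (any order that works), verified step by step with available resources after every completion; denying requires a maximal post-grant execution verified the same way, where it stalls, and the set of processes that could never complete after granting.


GRANT — the state after the grant stays safe, e.g. via J4, J2, J1, J5, J8.
Key observation: the transfer keeps a workable pool ((0, 3, 1)); J4 starts the safe sequence.
Verifying the post-grant state step by step:
  pool = (0, 3, 1)
  run J4 (needs (0, 3, 1), free (0, 3, 1)); after release of (1, 1, 2) the pool is (1, 4, 3)
  run J2 (needs (1, 4, 3), free (1, 4, 3)); after release of (3, 2, 1) the pool is (4, 6, 4)
  run J1 (needs (0, 4, 3), free (4, 6, 4)); after release of (1, 1, 2) the pool is (5, 7, 6)
  run J5 (needs (2, 6, 2), free (5, 7, 6)); after release of (2, 3, 1) the pool is (7, 10, 7)
  run J8 (needs (4, 6, 1), free (7, 10, 7)); after release of (0, 1, 1) the pool is (7, 11, 8)


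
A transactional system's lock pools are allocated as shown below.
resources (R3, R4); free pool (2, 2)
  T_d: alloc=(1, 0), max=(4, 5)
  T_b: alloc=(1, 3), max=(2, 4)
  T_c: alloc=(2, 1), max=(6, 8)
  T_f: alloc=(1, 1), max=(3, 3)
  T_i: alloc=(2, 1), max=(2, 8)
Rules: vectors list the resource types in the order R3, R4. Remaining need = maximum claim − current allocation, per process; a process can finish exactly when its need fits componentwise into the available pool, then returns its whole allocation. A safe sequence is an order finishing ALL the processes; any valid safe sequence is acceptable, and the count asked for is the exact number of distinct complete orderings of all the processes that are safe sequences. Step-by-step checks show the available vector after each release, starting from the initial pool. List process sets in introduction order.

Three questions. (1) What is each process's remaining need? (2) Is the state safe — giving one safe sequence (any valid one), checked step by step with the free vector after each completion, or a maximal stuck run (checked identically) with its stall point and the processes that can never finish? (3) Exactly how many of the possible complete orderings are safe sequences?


(1) Outstanding need per process (order R3, R4):
  T_d: (3, 5)
  T_b: (1, 1)
  T_c: (4, 7)
  T_f: (2, 2)
  T_i: (0, 7)
(2) UNSAFE — no complete ordering exists.
Key observation: once T_b, T_f, T_d finish, the pool peaks at (5, 6) — and every remaining process still needs more R4 than that.
A maximal execution: T_b, T_f, T_d — then nothing else fits. Walking it through:
  pool = (2, 2)
  T_b: need (1, 1) fits (2, 2); releases (1, 3), pool now (3, 5)
  T_f: need (2, 2) fits (3, 5); releases (1, 1), pool now (4, 6)
  T_d: need (3, 5) fits (4, 6); releases (1, 0), pool now (5, 6)
  T_c cannot run: need (4, 7) vs free (5, 6) (insufficient R4)
  T_i cannot run: need (0, 7) vs free (5, 6) (insufficient R4)
Permanently blocked: T_c and T_i.
(3) Exactly 0 of the possible complete orderings are safe sequences.


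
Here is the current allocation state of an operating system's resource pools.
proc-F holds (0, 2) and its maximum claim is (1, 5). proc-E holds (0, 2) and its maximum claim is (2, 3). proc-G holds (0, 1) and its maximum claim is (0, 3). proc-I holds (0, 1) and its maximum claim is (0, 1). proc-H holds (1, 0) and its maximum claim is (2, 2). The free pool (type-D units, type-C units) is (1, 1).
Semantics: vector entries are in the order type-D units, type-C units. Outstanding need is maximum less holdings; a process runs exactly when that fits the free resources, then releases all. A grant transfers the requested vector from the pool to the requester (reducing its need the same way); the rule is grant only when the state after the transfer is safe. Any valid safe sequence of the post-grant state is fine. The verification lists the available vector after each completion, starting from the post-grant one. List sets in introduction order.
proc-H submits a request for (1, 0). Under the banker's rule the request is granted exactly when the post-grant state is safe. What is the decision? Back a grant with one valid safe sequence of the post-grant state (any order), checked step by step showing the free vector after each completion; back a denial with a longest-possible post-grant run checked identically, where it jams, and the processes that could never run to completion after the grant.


GRANT — the state after the grant stays safe, e.g. via proc-I, proc-H, proc-G, proc-F, proc-E.
Key observation: post-grant, (0, 1) remains, and an order beginning with proc-I completes everyone.
Check on the post-grant state, step by step:
  pool = (0, 1)
  run proc-I (needs (0, 0), free (0, 1)); after release of (0, 1) the pool is (0, 2)
  run proc-H (needs (0, 2), free (0, 2)); after release of (2, 0) the pool is (2, 2)
  run proc-G (needs (0, 2), free (2, 2)); after release of (0, 1) the pool is (2, 3)
  run proc-F (needs (1, 3), free (2, 3)); after release of (0, 2) the pool is (2, 5)
  run proc-E (needs (2, 1), free (2, 5)); after release of (0, 2) the pool is (2, 7)


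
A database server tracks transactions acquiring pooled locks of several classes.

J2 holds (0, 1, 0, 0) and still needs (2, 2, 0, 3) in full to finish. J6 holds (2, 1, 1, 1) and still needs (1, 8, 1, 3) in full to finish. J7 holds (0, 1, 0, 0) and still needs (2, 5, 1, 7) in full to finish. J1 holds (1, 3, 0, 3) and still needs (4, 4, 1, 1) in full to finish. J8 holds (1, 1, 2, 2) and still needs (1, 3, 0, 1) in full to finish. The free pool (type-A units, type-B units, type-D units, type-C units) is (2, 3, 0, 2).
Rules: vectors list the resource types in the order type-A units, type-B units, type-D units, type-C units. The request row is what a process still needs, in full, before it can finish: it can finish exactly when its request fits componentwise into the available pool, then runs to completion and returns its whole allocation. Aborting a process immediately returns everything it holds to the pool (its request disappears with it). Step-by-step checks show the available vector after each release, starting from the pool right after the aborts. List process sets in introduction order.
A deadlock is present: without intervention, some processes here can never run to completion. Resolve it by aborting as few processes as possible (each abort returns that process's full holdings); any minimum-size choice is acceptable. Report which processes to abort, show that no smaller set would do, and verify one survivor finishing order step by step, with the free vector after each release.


The answer: abort J1.
Key observation: aborting J1 returns (1, 3, 0, 3), and J7 — hopeless before — runs at step 2 with the returned capacity in the pool.
Minimality: the empty abort set fails — the state is deadlocked as it stands.
The survivors complete as J8, J7, J2, J6. Verifying each step (starting from the post-abort pool):
  pool = (3, 6, 0, 5)
  run J8 (needs (1, 3, 0, 1), free (3, 6, 0, 5)); after release of (1, 1, 2, 2) the pool is (4, 7, 2, 7)
  run J7 (needs (2, 5, 1, 7), free (4, 7, 2, 7)); after release of (0, 1, 0, 0) the pool is (4, 8, 2, 7)
  run J2 (needs (2, 2, 0, 3), free (4, 8, 2, 7)); after release of (0, 1, 0, 0) the pool is (4, 9, 2, 7)
  run J6 (needs (1, 8, 1, 3), free (4, 9, 2, 7)); after release of (2, 1, 1, 1) the pool is (6, 10, 3, 8)


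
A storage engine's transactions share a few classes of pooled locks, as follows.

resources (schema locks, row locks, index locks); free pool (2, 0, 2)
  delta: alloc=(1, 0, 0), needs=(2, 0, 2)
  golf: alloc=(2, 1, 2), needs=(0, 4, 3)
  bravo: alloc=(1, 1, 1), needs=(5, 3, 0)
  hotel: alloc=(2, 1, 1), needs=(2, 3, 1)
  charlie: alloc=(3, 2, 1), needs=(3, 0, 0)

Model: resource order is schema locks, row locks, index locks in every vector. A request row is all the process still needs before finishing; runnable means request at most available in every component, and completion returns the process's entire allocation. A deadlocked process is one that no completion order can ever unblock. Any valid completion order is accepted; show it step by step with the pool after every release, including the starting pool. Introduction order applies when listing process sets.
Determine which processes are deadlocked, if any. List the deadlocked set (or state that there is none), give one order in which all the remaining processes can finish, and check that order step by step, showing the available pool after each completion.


Deadlocked set: golf, bravo and hotel.
Key observation: the pool after delta, charlie is (6, 2, 3); every surviving request exceeds it in row locks, so progress ends there.
A valid finishing order for the others: delta, charlie. Step-by-step check:
  pool = (2, 0, 2)
  run delta (needs (2, 0, 2), free (2, 0, 2)); after release of (1, 0, 0) the pool is (3, 0, 2)
  run charlie (needs (3, 0, 0), free (3, 0, 2)); after release of (3, 2, 1) the pool is (6, 2, 3)
The stuck group stays short no matter what:
  golf cannot run: need (0, 4, 3) vs free (6, 2, 3) (insufficient row locks)
  bravo cannot run: need (5, 3, 0) vs free (6, 2, 3) (insufficient row locks)
  hotel cannot run: need (2, 3, 1) vs free (6, 2, 3) (insufficient row locks)


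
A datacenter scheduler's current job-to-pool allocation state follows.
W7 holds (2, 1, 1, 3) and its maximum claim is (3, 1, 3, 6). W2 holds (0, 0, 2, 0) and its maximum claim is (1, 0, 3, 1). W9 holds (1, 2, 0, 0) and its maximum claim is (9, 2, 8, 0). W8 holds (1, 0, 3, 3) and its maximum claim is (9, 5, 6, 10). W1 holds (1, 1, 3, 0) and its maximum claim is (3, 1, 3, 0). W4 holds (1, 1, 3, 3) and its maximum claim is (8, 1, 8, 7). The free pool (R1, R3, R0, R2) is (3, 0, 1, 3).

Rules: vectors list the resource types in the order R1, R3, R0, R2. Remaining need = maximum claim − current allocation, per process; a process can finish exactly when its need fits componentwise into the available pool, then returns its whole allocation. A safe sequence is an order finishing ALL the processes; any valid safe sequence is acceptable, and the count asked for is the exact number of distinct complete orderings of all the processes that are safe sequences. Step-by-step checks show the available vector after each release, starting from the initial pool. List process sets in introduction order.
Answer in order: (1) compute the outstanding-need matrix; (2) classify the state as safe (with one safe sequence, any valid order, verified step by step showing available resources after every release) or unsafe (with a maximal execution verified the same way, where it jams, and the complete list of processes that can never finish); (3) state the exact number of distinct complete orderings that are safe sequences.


(1) Need matrix, components ordered R1, R3, R0, R2:
  W7: (1, 0, 2, 3)
  W2: (1, 0, 1, 1)
  W9: (8, 0, 8, 0)
  W8: (8, 5, 3, 7)
  W1: (2, 0, 0, 0)
  W4: (7, 0, 5, 4)
(2) The state is UNSAFE.
Key observation: the pool after W1, W2, W7 is (6, 2, 7, 6); every surviving request exceeds it in R1, so progress ends there.
Going as far as possible: W1, W2, W7; after that, nothing fits. Verifying each step:
  pool = (3, 0, 1, 3)
  W1: need (2, 0, 0, 0) fits (3, 0, 1, 3); releases (1, 1, 3, 0), pool now (4, 1, 4, 3)
  W2: need (1, 0, 1, 1) fits (4, 1, 4, 3); releases (0, 0, 2, 0), pool now (4, 1, 6, 3)
  W7: need (1, 0, 2, 3) fits (4, 1, 6, 3); releases (2, 1, 1, 3), pool now (6, 2, 7, 6)
  W9 still needs (8, 0, 8, 0) but only (6, 2, 7, 6) is free — short on R1 and R0
  W8 still needs (8, 5, 3, 7) but only (6, 2, 7, 6) is free — short on R1, R3 and R2
  W4 still needs (7, 0, 5, 4) but only (6, 2, 7, 6) is free — short on R1
Never able to finish: W9, W8 and W4.
(3) The exact count: 0 of the possible complete orderings are safe sequences.


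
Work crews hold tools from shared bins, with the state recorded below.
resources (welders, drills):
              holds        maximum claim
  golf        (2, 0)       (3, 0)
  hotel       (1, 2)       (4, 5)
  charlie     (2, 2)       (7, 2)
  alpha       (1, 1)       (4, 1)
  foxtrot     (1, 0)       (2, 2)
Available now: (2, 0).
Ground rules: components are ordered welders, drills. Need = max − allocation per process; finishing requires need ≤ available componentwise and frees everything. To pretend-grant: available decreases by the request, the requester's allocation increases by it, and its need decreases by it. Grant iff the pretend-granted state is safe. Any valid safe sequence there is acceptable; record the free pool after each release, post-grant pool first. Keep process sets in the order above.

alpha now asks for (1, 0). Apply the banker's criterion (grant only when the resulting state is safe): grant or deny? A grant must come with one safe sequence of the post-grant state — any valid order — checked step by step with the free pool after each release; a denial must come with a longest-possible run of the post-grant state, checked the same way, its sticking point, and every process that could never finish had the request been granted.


GRANT. The post-grant state is safe; one safe sequence: golf, alpha, charlie, foxtrot, hotel.
Key observation: the transfer keeps a workable pool ((1, 0)); golf starts the safe sequence.
Check on the post-grant state, step by step:
  pool = (1, 0)
  golf: need (1, 0) fits (1, 0); releases (2, 0), pool now (3, 0)
  alpha: need (2, 0) fits (3, 0); releases (2, 1), pool now (5, 1)
  charlie: need (5, 0) fits (5, 1); releases (2, 2), pool now (7, 3)
  foxtrot: need (1, 2) fits (7, 3); releases (1, 0), pool now (8, 3)
  hotel: need (3, 3) fits (8, 3); releases (1, 2), pool now (9, 5)


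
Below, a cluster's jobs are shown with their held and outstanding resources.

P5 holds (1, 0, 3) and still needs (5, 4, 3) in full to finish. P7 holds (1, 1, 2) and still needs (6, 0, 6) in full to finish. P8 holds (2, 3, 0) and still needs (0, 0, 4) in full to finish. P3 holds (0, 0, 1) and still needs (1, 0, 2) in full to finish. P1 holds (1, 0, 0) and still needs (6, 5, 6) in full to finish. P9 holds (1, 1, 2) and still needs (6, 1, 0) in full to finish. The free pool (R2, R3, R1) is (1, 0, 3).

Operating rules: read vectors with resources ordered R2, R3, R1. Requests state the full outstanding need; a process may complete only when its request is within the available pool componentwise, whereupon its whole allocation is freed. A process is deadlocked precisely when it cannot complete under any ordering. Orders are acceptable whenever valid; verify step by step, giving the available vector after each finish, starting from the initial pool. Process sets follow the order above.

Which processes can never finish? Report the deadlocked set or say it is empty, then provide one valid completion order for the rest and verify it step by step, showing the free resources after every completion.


Deadlocked set: P5, P7, P1 and P9.
Key observation: no order helps: past P3, P8, the free pool tops out at (3, 3, 4), below what each blocked process needs in R2.
A valid finishing order for the others: P3, P8. Walking it through:
  pool = (1, 0, 3)
  P3 needs (1, 0, 2) <= (1, 0, 3) -> finishes; pool += (0, 0, 1) = (1, 0, 4)
  P8 needs (0, 0, 4) <= (1, 0, 4) -> finishes; pool += (2, 3, 0) = (3, 3, 4)
The blocked processes can never fit:
  blocked: P5 wants (5, 4, 3), pool (3, 3, 4) — not enough R2 and R3
  blocked: P7 wants (6, 0, 6), pool (3, 3, 4) — not enough R2 and R1
  blocked: P1 wants (6, 5, 6), pool (3, 3, 4) — not enough R2, R3 and R1
  blocked: P9 wants (6, 1, 0), pool (3, 3, 4) — not enough R2


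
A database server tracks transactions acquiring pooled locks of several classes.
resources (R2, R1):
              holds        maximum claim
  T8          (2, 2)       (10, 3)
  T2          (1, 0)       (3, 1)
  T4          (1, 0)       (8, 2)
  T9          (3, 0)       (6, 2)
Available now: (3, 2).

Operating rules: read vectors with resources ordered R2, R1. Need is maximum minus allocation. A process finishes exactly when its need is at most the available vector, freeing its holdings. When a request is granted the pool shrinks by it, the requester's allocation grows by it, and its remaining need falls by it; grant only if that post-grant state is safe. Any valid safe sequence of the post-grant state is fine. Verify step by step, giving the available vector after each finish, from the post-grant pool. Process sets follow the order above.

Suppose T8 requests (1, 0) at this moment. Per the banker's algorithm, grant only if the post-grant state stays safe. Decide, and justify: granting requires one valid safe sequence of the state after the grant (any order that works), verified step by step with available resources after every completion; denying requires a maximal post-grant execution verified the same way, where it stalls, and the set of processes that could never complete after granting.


DENY — the pretend-granted state is unsafe.
Key observation: T2, T9 can finish, but then (6, 2) is all there is, and the blocked group's R2 demands exceed it.
After a pretend grant, a maximal execution: T2, T9 — then nothing else fits. Verifying each step:
  pool = (2, 2)
  T2 needs (2, 1) <= (2, 2) -> finishes; pool += (1, 0) = (3, 2)
  T9 needs (3, 2) <= (3, 2) -> finishes; pool += (3, 0) = (6, 2)
  T8 still needs (7, 1) but only (6, 2) is free — short on R2
  T4 still needs (7, 2) but only (6, 2) is free — short on R2
Had the request been granted, T8 and T4 could never finish.


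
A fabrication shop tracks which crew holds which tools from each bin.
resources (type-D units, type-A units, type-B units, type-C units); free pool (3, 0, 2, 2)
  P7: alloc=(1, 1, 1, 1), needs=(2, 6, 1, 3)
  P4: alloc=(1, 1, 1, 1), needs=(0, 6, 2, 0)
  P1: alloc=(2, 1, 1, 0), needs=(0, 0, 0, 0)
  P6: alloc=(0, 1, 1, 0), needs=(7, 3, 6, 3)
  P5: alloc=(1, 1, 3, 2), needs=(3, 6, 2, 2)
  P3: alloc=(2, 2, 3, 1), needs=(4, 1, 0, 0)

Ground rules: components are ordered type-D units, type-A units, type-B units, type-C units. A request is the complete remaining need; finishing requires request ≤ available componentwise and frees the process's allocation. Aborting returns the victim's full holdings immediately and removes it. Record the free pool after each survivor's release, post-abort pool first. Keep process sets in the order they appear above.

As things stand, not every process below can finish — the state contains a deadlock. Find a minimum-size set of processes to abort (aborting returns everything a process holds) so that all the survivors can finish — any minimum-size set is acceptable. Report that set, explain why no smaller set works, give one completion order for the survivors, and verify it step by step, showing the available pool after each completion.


The answer: abort P4 and P5.
Key observation: P7 was stuck for good until P4 and P5 gave back (2, 2, 4, 3); in the order shown it finishes at step 4.
Why nothing smaller works — every single abort fails: P7 alone leaves P4 blocked (short on type-A units); P4 alone leaves P7 blocked (short on type-A units); P1 alone leaves P7 blocked (short on type-A units); P6 alone leaves P7 blocked (short on type-A units); P5 alone leaves P7 blocked (short on type-A units); P3 alone leaves P7 blocked (short on type-A units).
Survivors finish in the order: P1, P6, P3, P7. Verifying each step (pool after the aborts first):
  pool = (5, 2, 6, 5)
  run P1 (needs (0, 0, 0, 0), free (5, 2, 6, 5)); after release of (2, 1, 1, 0) the pool is (7, 3, 7, 5)
  run P6 (needs (7, 3, 6, 3), free (7, 3, 7, 5)); after release of (0, 1, 1, 0) the pool is (7, 4, 8, 5)
  run P3 (needs (4, 1, 0, 0), free (7, 4, 8, 5)); after release of (2, 2, 3, 1) the pool is (9, 6, 11, 6)
  run P7 (needs (2, 6, 1, 3), free (9, 6, 11, 6)); after release of (1, 1, 1, 1) the pool is (10, 7, 12, 7)


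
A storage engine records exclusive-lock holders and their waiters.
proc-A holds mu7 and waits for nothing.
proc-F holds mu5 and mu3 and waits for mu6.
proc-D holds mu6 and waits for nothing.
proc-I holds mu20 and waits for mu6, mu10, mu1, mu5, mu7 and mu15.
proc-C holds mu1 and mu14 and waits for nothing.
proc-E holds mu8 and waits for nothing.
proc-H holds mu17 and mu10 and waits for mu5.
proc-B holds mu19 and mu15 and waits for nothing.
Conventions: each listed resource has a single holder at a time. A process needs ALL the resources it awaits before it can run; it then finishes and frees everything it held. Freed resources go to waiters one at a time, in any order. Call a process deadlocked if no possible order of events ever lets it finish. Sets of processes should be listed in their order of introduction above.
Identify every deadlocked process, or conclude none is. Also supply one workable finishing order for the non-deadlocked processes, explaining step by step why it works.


No process is deadlocked.
Key observation: there is no circular wait here — follow any chain and it reaches a process that is free to run now.
The rest can finish in the order proc-D, proc-C, proc-B, proc-E, proc-F, proc-H, proc-A, proc-I.
Step-by-step check:
  proc-D: no waits; runs immediately, freeing mu6
  proc-C: no waits; runs immediately, freeing mu1 and mu14
  proc-B: no waits; runs immediately, freeing mu19 and mu15
  proc-E: no waits; runs immediately, freeing mu8
  run proc-F (all its waits — mu6 — are resolved); releases mu5 and mu3
  run proc-H (all its waits — mu5 — are resolved); releases mu17 and mu10
  proc-A: no waits; runs immediately, freeing mu7
  run proc-I (all its waits — mu6, mu10, mu1, mu5, mu7 and mu15 — are resolved); releases mu20


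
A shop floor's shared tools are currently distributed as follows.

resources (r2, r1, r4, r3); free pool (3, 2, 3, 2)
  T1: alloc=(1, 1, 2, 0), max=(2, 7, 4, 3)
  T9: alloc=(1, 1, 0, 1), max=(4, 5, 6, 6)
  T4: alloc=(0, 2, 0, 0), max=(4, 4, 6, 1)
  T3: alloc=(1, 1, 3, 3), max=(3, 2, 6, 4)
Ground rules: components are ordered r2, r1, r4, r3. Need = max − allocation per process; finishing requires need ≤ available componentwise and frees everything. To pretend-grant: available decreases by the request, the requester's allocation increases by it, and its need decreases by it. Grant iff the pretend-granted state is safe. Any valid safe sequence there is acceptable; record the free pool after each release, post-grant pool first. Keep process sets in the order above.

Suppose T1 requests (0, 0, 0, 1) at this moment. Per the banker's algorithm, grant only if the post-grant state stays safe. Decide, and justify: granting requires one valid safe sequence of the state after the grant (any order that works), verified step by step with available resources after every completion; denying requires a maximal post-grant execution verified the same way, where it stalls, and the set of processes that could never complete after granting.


DENY — the pretend-granted state is unsafe.
Key observation: after T3, T4 the pool peaks at (4, 5, 6, 4), and each blocked process is short somewhere: T1 on r1; T9 on r3.
On the post-grant state, T3, T4 is a maximal run — nothing extends it. Verifying each step:
  pool = (3, 2, 3, 1)
  run T3 (needs (2, 1, 3, 1), free (3, 2, 3, 1)); after release of (1, 1, 3, 3) the pool is (4, 3, 6, 4)
  run T4 (needs (4, 2, 6, 1), free (4, 3, 6, 4)); after release of (0, 2, 0, 0) the pool is (4, 5, 6, 4)
  T1 cannot run: need (1, 6, 2, 2) vs free (4, 5, 6, 4) (insufficient r1)
  T9 cannot run: need (3, 4, 6, 5) vs free (4, 5, 6, 4) (insufficient r3)
Post-grant, the permanently blocked set is T1 and T9.


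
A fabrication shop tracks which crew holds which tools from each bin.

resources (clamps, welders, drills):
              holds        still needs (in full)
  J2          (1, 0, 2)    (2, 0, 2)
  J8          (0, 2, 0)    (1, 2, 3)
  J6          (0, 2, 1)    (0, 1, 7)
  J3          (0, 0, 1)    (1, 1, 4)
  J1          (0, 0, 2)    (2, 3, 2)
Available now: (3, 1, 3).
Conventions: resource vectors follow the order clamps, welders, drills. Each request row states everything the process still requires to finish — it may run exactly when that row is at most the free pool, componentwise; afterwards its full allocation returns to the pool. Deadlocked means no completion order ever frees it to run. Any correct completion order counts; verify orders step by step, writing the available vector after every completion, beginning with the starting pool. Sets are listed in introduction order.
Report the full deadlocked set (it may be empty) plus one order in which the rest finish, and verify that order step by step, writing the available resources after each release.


Deadlocked set: J8, J6 and J1.
Key observation: after J2, J3 the pool peaks at (4, 1, 6), and each blocked process is short somewhere: J8 on welders; J6 on drills; J1 on welders.
A valid finishing order for the others: J2, J3. Walking it through:
  pool = (3, 1, 3)
  J2: need (2, 0, 2) fits (3, 1, 3); releases (1, 0, 2), pool now (4, 1, 5)
  J3: need (1, 1, 4) fits (4, 1, 5); releases (0, 0, 1), pool now (4, 1, 6)
None of the blocked processes ever fits:
  J8 still needs (1, 2, 3) but only (4, 1, 6) is free — short on welders
  J6 still needs (0, 1, 7) but only (4, 1, 6) is free — short on drills
  J1 still needs (2, 3, 2) but only (4, 1, 6) is free — short on welders


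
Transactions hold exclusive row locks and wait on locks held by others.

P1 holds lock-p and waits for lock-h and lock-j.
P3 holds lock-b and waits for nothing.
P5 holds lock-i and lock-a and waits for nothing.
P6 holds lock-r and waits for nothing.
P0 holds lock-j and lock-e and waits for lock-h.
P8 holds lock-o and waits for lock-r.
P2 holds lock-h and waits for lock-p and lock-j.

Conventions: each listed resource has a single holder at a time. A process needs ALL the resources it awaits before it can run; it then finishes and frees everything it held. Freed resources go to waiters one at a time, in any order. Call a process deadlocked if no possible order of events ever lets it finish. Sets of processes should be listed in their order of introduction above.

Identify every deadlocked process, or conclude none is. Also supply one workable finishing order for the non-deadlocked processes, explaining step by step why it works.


Deadlocked: P1, P0 and P2.
Key observation: P1 -> P0 -> P2 -> P1 is a circular wait — nothing in it can go first; no other process is dragged down with it.
One completion order for the rest: P6, P8, P5, P3.
Check, step by step:
  P6 waits on nothing -> runs at once and releases lock-r
  run P8 (all its waits — lock-r — are resolved); releases lock-o
  P5 waits on nothing -> runs at once and releases lock-i and lock-a
  P3 waits on nothing -> runs at once and releases lock-b


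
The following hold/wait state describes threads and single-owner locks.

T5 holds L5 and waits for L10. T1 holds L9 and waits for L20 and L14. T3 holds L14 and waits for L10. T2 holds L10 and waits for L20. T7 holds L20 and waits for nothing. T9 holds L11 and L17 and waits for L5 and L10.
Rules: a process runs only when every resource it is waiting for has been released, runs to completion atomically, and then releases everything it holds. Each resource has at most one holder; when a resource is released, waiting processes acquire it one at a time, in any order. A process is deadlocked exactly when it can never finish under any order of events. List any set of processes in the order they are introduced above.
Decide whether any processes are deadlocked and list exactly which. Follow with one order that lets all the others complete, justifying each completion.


Nothing here is deadlocked.
Key observation: the waits form no ring: some process can always run, and its releases unblock the others one by one.
A valid finishing order for the others: T7, T2, T5, T3, T1, T9.
Verifying each step:
  T7 waits on nothing -> runs at once and releases L20
  run T2 (all its waits — L20 — are resolved); releases L10
  run T5 (all its waits — L10 — are resolved); releases L5
  run T3 (all its waits — L10 — are resolved); releases L14
  run T1 (all its waits — L20 and L14 — are resolved); releases L9
  run T9 (all its waits — L5 and L10 — are resolved); releases L11 and L17


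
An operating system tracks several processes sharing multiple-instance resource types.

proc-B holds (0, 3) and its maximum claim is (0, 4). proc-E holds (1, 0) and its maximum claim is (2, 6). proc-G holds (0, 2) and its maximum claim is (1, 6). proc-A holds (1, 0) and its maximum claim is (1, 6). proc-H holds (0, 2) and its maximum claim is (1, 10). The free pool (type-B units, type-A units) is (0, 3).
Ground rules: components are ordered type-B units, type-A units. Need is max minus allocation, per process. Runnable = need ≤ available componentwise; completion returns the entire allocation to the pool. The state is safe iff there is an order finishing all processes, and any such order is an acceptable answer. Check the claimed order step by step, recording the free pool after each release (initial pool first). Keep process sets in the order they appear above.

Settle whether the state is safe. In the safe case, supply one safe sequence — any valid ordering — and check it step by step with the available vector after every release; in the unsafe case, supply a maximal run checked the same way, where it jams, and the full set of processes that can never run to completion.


SAFE. One safe sequence: proc-B, proc-A, proc-E, proc-G, proc-H.
Key observation: proc-A is the earliest step where a requested resource binds exactly: need (0, 6), pool (0, 6) at its turn.
Walking it through:
  pool = (0, 3)
  proc-B: need (0, 1) fits (0, 3); releases (0, 3), pool now (0, 6)
  proc-A: need (0, 6) fits (0, 6); releases (1, 0), pool now (1, 6)
  proc-E: need (1, 6) fits (1, 6); releases (1, 0), pool now (2, 6)
  proc-G: need (1, 4) fits (2, 6); releases (0, 2), pool now (2, 8)
  proc-H: need (1, 8) fits (2, 8); releases (0, 2), pool now (2, 10)


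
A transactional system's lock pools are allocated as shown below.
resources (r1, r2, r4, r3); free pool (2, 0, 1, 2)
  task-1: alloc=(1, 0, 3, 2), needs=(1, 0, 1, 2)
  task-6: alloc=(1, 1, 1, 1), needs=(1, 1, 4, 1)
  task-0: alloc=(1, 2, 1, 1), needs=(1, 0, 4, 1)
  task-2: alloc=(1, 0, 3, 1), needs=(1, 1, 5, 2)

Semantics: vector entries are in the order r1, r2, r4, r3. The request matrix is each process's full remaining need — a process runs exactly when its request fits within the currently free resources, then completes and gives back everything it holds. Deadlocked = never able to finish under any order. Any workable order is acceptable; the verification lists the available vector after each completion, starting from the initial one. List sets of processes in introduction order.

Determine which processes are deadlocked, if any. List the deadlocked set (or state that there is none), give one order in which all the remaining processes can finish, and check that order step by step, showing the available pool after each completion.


Nothing here is deadlocked.
Key observation: there is always a runnable process — task-1 first — so the state unwinds completely.
A valid finishing order for the others: task-1, task-0, task-2, task-6. Check, step by step:
  pool = (2, 0, 1, 2)
  task-1 needs (1, 0, 1, 2) <= (2, 0, 1, 2) -> finishes; pool += (1, 0, 3, 2) = (3, 0, 4, 4)
  task-0 needs (1, 0, 4, 1) <= (3, 0, 4, 4) -> finishes; pool += (1, 2, 1, 1) = (4, 2, 5, 5)
  task-2 needs (1, 1, 5, 2) <= (4, 2, 5, 5) -> finishes; pool += (1, 0, 3, 1) = (5, 2, 8, 6)
  task-6 needs (1, 1, 4, 1) <= (5, 2, 8, 6) -> finishes; pool += (1, 1, 1, 1) = (6, 3, 9, 7)


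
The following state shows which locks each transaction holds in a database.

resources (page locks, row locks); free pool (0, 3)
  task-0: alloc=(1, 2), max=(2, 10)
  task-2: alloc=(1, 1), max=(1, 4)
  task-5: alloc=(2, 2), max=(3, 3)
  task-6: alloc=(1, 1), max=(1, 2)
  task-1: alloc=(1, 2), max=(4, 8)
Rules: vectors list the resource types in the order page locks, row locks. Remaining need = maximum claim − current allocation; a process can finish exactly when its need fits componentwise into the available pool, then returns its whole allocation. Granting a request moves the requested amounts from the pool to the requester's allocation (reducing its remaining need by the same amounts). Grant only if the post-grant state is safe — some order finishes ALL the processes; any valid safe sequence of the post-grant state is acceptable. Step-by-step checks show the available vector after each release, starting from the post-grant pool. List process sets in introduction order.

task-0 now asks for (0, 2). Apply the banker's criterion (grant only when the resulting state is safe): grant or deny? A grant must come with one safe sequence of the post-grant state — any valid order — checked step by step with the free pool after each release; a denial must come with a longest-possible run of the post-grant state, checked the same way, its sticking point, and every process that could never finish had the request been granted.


DENY. Granting would leave the state unsafe.
Key observation: the wall is row locks: completing task-6, task-5, task-2 brings the pool only to (4, 5), and all the rest need more.
Pretend the grant happened; the run task-6, task-5, task-2 goes as far as possible. Walking it through:
  pool = (0, 1)
  task-6: need (0, 1) fits (0, 1); releases (1, 1), pool now (1, 2)
  task-5: need (1, 1) fits (1, 2); releases (2, 2), pool now (3, 4)
  task-2: need (0, 3) fits (3, 4); releases (1, 1), pool now (4, 5)
  task-0 still needs (1, 6) but only (4, 5) is free — short on row locks
  task-1 still needs (3, 6) but only (4, 5) is free — short on row locks
Had the request been granted, task-0 and task-1 could never finish.
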